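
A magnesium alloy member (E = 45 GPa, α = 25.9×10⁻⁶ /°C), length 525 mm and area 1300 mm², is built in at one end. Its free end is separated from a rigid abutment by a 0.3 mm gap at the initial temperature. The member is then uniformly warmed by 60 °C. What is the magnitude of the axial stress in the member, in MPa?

Free thermal elongation = αΔT L = 25.9×10⁻⁶ × 60 × 525 = 0.8158 mm.
This exceeds the 0.3 mm gap, so the wall pushes back. The portion of expansion that must be recovered elastically is δ_free − gap = 0.8158 − 0.3 = 0.5158 mm.
That suppressed elongation corresponds to σ = E·Δ/L = 45×10³ × 0.5158/525 = 44.22 MPa.

σ ≈ 44.2 MPa (compressive)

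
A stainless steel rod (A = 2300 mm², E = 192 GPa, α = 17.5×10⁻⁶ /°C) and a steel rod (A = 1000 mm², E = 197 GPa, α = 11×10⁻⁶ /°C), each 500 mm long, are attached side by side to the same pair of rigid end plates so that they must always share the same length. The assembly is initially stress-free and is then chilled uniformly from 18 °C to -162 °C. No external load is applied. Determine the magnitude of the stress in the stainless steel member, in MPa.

σ ≈ 69.3 MPa (tensile)

Both members must finish at the same length. With the larger α, the stainless steel tends to over-contract; the plates restrain it, putting the stainless steel in tension and the steel in compression. With no external load the two internal forces are equal and opposite, magnitude P.
Equating the net (thermal + elastic) strains gives |α₁ − α₂|·ΔT = P·[1/(A₁E₁) + 1/(A₂E₂)].
|α₁ − α₂|·ΔT = 6.5×10⁻⁶ × 180 = 0.00117.
1/(A₁E₁) + 1/(A₂E₂) = 1/(2300×192×10³) + 1/(1000×197×10³) = 7.341×10⁻⁹ N⁻¹.
So P = 0.00117 / 7.341×10⁻⁹ = 159.4 kN.
σ_{stainless steel} = P/A₁ = 159400/2300 = 69.3 MPa, tensile.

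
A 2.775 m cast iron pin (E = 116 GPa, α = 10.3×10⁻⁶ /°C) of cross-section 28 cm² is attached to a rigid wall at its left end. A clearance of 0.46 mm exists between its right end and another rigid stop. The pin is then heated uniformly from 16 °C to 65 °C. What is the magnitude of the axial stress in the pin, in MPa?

σ ≈ 39.3 MPa (compressive)

Unrestrained expansion: δ_free = αΔT L = 10.3×10⁻⁶ × 49 × 2775 = 1.401 mm.
After closing the 0.46 mm clearance, 1.401 − 0.46 = 0.9405 mm of expansion remains to be suppressed by the wall.
So σ = E(δ_free − g)/L = 116×10³ × 0.9405/2775 = 39.32 MPa.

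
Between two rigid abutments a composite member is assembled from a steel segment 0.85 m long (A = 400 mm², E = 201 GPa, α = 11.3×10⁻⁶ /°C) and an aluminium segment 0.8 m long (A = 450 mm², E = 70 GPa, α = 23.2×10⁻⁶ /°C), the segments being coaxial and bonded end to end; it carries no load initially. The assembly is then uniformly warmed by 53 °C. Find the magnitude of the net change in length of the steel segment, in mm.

With the walls removed the bar would change length by δ_free = Σ αᵢΔT Lᵢ = 11.3×10⁻⁶×53×850 + 23.2×10⁻⁶×53×800 = 1.493 mm.
Since the ends are fixed, an axial force P builds up, equal in every segment, with P · Σ Lᵢ/(AᵢEᵢ) = δ_free.
The series flexibility is Σ Lᵢ/(AᵢEᵢ) = 850/(400×201×10³) + 800/(450×70×10³) = 3.597×10⁻⁵ mm/N.
Hence P = δ_free / Σ(L/AE) = 1.493/3.597×10⁻⁵ = 41.5 kN (compressive).
For the steel segment, free thermal change = 11.3×10⁻⁶×53×850 = 0.5091 mm and elastic change from P = 41500×850/(400×201×10³) = 0.4388 mm; these oppose, so the net change is 0.0703 mm (segment lengthens).

|ΔL| ≈ 0.0703 mm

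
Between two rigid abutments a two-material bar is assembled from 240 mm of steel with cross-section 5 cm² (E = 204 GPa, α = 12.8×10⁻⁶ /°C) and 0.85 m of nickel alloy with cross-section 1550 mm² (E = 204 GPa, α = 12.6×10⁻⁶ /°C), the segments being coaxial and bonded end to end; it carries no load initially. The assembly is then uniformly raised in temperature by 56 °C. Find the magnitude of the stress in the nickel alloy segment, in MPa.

σ ≈ 98.8 MPa (compressive)

With the walls removed the bar would change length by δ_free = Σ αᵢΔT Lᵢ = 12.8×10⁻⁶×56×240 + 12.6×10⁻⁶×56×850 = 0.7718 mm.
The walls prevent any net length change, so an axial force P (same in every segment) develops. Compatibility: P · Σ Lᵢ/(AᵢEᵢ) = δ_free.
Σ Lᵢ/(AᵢEᵢ) = 240/(500×204×10³) + 850/(1550×204×10³) = 5.041×10⁻⁶ mm/N.
P = 0.7718 / 5.041×10⁻⁶ = 153100 N = 153.1 kN, compressive.
σ_{nickel alloy} = P / A = 153100 / 1550 = 98.77 MPa.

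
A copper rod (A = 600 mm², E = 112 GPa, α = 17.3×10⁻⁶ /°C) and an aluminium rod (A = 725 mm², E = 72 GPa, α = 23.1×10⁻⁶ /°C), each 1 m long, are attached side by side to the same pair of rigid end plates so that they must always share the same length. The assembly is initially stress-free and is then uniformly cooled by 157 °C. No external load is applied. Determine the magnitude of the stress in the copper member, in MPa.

The aluminium has the larger α, so on cooling it would change length more than the copper if both were free. The rigid plates force a common final length, so the aluminium is put into tension and the copper into compression, with equal and opposite forces P (no external load).
Setting the final lengths equal and cancelling L: (α₁ − α₂)ΔT = P/(A₁E₁) + P/(A₂E₂).
|α₁ − α₂|·ΔT = 5.8×10⁻⁶ × 157 = 0.0009106.
1/(A₁E₁) + 1/(A₂E₂) = 1/(600×112×10³) + 1/(725×72×10³) = 3.404×10⁻⁸ N⁻¹.
P = 0.0009106 / 3.404×10⁻⁸ = 26750 N = 26.75 kN.
σ_{copper} = P/A₁ = 26750/600 = 44.59 MPa, compressive.

σ ≈ 44.6 MPa (compressive)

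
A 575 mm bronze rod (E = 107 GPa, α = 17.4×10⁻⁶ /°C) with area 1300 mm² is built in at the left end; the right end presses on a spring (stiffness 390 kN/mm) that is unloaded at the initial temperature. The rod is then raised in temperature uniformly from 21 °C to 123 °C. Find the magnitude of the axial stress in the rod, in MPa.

The unrestrained thermal change is αΔT L = 17.4×10⁻⁶ × 102 × 575 = 1.021 mm.
With a force P in the spring, the elastic change of the rod is PL/(AE) and that of the spring is P/k; compatibility requires their sum to equal δ_free.
P [ L/(AE) + 1/k ] = δ_free → P [ 575/(1300×107×10³) + 1/(390×10³) ] = 1.021.
P = 1.021 / 6.698×10⁻⁶ = 152400 N.
σ = P/A = 152400/1300 = 117.2 MPa.

σ ≈ 117 MPa (compressive)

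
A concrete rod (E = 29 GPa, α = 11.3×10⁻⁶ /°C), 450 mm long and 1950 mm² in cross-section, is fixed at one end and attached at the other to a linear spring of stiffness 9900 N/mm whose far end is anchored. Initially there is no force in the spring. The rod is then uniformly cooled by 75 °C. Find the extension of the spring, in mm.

If the spring were absent the rod would shorten by αΔT L = 11.3×10⁻⁶ × 75 × 450 = 0.3814 mm.
With a force P in the spring, the elastic change of the rod is PL/(AE) and that of the spring is P/k; compatibility requires their sum to equal δ_free.
P [ L/(AE) + 1/k ] = δ_free → P [ 450/(1950×29×10³) + 1/(9900) ] = 0.3814.
P = 0.3814 / 0.000109 = 3500 N.
Spring extension = P/k = 3500/(9900) = 0.3535 mm.

δ ≈ 0.354 mm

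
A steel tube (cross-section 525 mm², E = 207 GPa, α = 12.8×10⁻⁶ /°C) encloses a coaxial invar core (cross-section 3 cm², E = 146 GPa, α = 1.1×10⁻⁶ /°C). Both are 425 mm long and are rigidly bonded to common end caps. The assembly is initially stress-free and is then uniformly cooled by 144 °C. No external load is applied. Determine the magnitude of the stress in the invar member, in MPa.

Both members must finish at the same length. With the larger α, the steel tends to over-contract; the plates restrain it, putting the steel in tension and the invar in compression. With no external load the two internal forces are equal and opposite, magnitude P.
Compatibility of the two members (thermal + elastic change equal): (α₁ − α₂)ΔT = P·[1/(A₁E₁) + 1/(A₂E₂)].
|α₁ − α₂|·ΔT = 11.7×10⁻⁶ × 144 = 0.001685.
1/(A₁E₁) + 1/(A₂E₂) = 1/(525×207×10³) + 1/(300×146×10³) = 3.203×10⁻⁸ N⁻¹.
P = 0.001685 / 3.203×10⁻⁸ = 52600 N = 52.6 kN.
σ_{invar} = P/A₂ = 52600/300 = 175.3 MPa, compressive.

σ ≈ 175 MPa (compressive)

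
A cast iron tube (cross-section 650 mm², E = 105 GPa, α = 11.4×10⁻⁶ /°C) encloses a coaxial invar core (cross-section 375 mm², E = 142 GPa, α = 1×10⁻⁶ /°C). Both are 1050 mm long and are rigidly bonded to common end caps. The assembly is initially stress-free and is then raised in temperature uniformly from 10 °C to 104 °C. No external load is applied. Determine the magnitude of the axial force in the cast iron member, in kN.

P ≈ 29.2 kN (compressive in the cast iron)

The cast iron has the larger α, so on heating it would change length more than the invar if both were free. The rigid plates force a common final length, so the cast iron is put into compression and the invar into tension, with equal and opposite forces P (no external load).
Setting the final lengths equal and cancelling L: (α₁ − α₂)ΔT = P/(A₁E₁) + P/(A₂E₂).
|α₁ − α₂|·ΔT = 10.4×10⁻⁶ × 94 = 0.0009776.
1/(A₁E₁) + 1/(A₂E₂) = 1/(650×105×10³) + 1/(375×142×10³) = 3.343×10⁻⁸ N⁻¹.
P = 0.0009776 / 3.343×10⁻⁸ = 29240 N = 29.24 kN.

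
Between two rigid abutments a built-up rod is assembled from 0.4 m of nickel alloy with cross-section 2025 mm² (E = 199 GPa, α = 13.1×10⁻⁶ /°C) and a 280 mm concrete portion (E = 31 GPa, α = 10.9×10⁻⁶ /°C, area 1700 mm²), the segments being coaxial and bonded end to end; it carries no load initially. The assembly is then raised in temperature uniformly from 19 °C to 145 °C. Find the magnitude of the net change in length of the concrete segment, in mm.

With the walls removed the bar would change length by δ_free = Σ αᵢΔT Lᵢ = 13.1×10⁻⁶×126×400 + 10.9×10⁻⁶×126×280 = 1.045 mm.
Since the ends are fixed, an axial force P builds up, equal in every segment, with P · Σ Lᵢ/(AᵢEᵢ) = δ_free.
Σ Lᵢ/(AᵢEᵢ) = 400/(2025×199×10³) + 280/(1700×31×10³) = 6.306×10⁻⁶ mm/N.
Hence P = δ_free / Σ(L/AE) = 1.045/6.306×10⁻⁶ = 165.7 kN (compressive).
For the concrete segment, free thermal change = 10.9×10⁻⁶×126×280 = 0.3846 mm and elastic change from P = 165700×280/(1700×31×10³) = 0.8803 mm; these oppose, so the net change is 0.496 mm (segment shortens).

|ΔL| ≈ 0.496 mm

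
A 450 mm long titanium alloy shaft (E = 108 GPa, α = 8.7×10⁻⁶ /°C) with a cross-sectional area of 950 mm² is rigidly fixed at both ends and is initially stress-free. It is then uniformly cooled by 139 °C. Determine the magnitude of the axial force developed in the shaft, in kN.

P ≈ 124 kN (tensile)

Full restraint means ε = 0, so the stress is σ = EαΔT = 108×10³ × 8.7×10⁻⁶ × 139 = 130.6 MPa.
Axial force P = σA = 130.6 × 950 = 124100 N = 124.1 kN, tensile.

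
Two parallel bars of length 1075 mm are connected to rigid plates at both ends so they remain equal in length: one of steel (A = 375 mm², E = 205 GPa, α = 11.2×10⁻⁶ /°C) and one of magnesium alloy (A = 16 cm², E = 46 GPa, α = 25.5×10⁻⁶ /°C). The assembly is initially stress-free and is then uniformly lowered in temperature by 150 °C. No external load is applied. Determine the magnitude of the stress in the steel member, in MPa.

Both members must finish at the same length. With the larger α, the magnesium alloy tends to over-contract; the plates restrain it, putting the magnesium alloy in tension and the steel in compression. With no external load the two internal forces are equal and opposite, magnitude P.
Equating the net (thermal + elastic) strains gives |α₁ − α₂|·ΔT = P·[1/(A₁E₁) + 1/(A₂E₂)].
|α₁ − α₂|·ΔT = 14.3×10⁻⁶ × 150 = 0.002145.
1/(A₁E₁) + 1/(A₂E₂) = 1/(375×205×10³) + 1/(1600×46×10³) = 2.66×10⁻⁸ N⁻¹.
P = 0.002145 / 2.66×10⁻⁸ = 80650 N = 80.65 kN.
σ_{steel} = P/A₁ = 80650/375 = 215.1 MPa, compressive.

σ ≈ 215 MPa (compressive)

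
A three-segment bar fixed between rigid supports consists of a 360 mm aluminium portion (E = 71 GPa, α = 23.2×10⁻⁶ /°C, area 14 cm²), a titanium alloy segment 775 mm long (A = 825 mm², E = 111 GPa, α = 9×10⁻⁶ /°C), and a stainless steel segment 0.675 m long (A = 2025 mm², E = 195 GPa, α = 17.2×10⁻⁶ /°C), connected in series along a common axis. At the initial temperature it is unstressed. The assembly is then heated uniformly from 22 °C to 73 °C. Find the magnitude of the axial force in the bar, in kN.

P ≈ 99.6 kN (compressive)

Free thermal expansion of the whole bar: Σ αᵢΔT Lᵢ = 23.2×10⁻⁶×51×360 + 9×10⁻⁶×51×775 + 17.2×10⁻⁶×51×675 = 1.374 mm.
Since the ends are fixed, an axial force P builds up, equal in every segment, with P · Σ Lᵢ/(AᵢEᵢ) = δ_free.
Σ Lᵢ/(AᵢEᵢ) = 360/(1400×71×10³) + 775/(825×111×10³) + 675/(2025×195×10³) = 1.379×10⁻⁵ mm/N.
Hence P = δ_free / Σ(L/AE) = 1.374/1.379×10⁻⁵ = 99.59 kN (compressive).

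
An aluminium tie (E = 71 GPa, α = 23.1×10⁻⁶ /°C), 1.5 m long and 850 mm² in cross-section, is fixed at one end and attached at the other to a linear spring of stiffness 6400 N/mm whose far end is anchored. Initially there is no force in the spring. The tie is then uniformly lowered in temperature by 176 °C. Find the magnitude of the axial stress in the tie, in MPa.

Free thermal contraction: δ_free = αΔT L = 23.1×10⁻⁶ × 176 × 1500 = 6.098 mm.
With a force P in the spring, the elastic change of the tie is PL/(AE) and that of the spring is P/k; compatibility requires their sum to equal δ_free.
So P = δ_free / [L/(AE) + 1/k] = 6.098 / [ 1500/(850×71×10³) + 1/(6400) ].
P = 6.098 / 0.0001811 = 33670 N.
σ = P/A = 33670/850 = 39.62 MPa.

σ ≈ 39.6 MPa (tensile)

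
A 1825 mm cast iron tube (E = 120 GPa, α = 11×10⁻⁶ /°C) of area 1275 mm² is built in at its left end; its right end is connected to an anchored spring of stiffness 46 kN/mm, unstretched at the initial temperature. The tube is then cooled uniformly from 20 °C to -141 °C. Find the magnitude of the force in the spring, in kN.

P ≈ 96 kN

Free thermal contraction: δ_free = αΔT L = 11×10⁻⁶ × 161 × 1825 = 3.232 mm.
With a force P in the spring, the elastic change of the tube is PL/(AE) and that of the spring is P/k; compatibility requires their sum to equal δ_free.
So P = δ_free / [L/(AE) + 1/k] = 3.232 / [ 1825/(1275×120×10³) + 1/(46×10³) ].
P = 3.232 / 3.367×10⁻⁵ = 96000 N.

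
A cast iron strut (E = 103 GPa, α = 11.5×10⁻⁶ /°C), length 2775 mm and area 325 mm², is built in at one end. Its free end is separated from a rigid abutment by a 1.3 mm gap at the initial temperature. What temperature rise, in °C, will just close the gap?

ΔT ≈ 40.7 °C

The gap closes when αΔT L = 1.3 mm, since the strut is still unstressed at that instant.
So ΔT = g/(αL) = 1.3/(11.5×10⁻⁶ × 2775) = 40.74 °C.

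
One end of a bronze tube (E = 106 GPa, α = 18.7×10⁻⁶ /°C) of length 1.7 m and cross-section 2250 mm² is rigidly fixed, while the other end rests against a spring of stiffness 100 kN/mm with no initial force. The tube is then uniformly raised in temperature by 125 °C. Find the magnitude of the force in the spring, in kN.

Free thermal expansion: δ_free = αΔT L = 18.7×10⁻⁶ × 125 × 1700 = 3.974 mm.
Let P be the compressive force at the spring. The tube shortens elastically by PL/(AE) and the spring compresses by P/k; together these equal δ_free.
P [ L/(AE) + 1/k ] = δ_free → P [ 1700/(2250×106×10³) + 1/(100×10³) ] = 3.974.
P = 3.974 / 1.713×10⁻⁵ = 232000 N.

P ≈ 232 kN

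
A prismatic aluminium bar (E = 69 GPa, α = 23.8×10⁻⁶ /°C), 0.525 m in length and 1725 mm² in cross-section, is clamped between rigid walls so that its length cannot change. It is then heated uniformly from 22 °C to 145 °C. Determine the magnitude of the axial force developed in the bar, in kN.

The ends cannot move, so σ = EαΔT = 69×10³ × 23.8×10⁻⁶ × 123 = 202 MPa.
P = AEαΔT = 1725 × 69×10³ × 23.8×10⁻⁶ × 123 = 348.4 kN (compressive).

P ≈ 348 kN (compressive)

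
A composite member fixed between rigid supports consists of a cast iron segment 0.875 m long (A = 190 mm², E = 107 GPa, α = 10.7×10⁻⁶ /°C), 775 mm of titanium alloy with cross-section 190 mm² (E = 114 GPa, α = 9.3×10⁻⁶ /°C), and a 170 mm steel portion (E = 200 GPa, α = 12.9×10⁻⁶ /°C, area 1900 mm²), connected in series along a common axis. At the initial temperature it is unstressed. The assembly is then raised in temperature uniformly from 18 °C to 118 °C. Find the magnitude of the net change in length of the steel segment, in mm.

|ΔL| ≈ 0.209 mm

Free thermal expansion of the whole bar: Σ αᵢΔT Lᵢ = 10.7×10⁻⁶×100×875 + 9.3×10⁻⁶×100×775 + 12.9×10⁻⁶×100×170 = 1.876 mm.
The walls prevent any net length change, so an axial force P (same in every segment) develops. Compatibility: P · Σ Lᵢ/(AᵢEᵢ) = δ_free.
Σ Lᵢ/(AᵢEᵢ) = 875/(190×107×10³) + 775/(190×114×10³) + 170/(1900×200×10³) = 7.927×10⁻⁵ mm/N.
Hence P = δ_free / Σ(L/AE) = 1.876/7.927×10⁻⁵ = 23.67 kN (compressive).
For the steel segment, free thermal change = 12.9×10⁻⁶×100×170 = 0.2193 mm and elastic change from P = 23670×170/(1900×200×10³) = 0.01059 mm; these oppose, so the net change is 0.209 mm (segment lengthens).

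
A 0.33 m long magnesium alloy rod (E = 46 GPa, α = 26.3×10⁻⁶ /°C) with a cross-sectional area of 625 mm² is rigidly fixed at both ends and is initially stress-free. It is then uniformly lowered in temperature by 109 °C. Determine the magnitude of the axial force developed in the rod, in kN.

Full restraint means ε = 0, so the stress is σ = EαΔT = 46×10³ × 26.3×10⁻⁶ × 109 = 131.9 MPa.
Axial force P = σA = 131.9 × 625 = 82420 N = 82.42 kN, tensile.

P ≈ 82.4 kN (tensile)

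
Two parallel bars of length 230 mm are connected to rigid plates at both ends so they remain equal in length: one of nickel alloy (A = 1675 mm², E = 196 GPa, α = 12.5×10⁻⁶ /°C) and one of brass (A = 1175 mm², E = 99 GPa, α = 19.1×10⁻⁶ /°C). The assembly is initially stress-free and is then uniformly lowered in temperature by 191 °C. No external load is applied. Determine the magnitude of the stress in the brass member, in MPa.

σ ≈ 92.1 MPa (tensile)

The brass has the larger α, so on cooling it would change length more than the nickel alloy if both were free. The rigid plates force a common final length, so the brass is put into tension and the nickel alloy into compression, with equal and opposite forces P (no external load).
Setting the final lengths equal and cancelling L: (α₁ − α₂)ΔT = P/(A₁E₁) + P/(A₂E₂).
|α₁ − α₂|·ΔT = 6.6×10⁻⁶ × 191 = 0.001261.
1/(A₁E₁) + 1/(A₂E₂) = 1/(1675×196×10³) + 1/(1175×99×10³) = 1.164×10⁻⁸ N⁻¹.
P = 0.001261 / 1.164×10⁻⁸ = 108300 N = 108.3 kN.
σ_{brass} = P/A₂ = 108300/1175 = 92.15 MPa, tensile.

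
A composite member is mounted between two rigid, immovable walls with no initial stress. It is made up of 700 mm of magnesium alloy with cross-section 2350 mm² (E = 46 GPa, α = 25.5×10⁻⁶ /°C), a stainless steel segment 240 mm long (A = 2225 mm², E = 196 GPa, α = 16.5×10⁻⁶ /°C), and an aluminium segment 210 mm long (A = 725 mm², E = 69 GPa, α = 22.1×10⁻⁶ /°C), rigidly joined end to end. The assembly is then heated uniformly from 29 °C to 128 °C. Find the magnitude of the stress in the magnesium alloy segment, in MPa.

If the supports were absent, the total length change would be Σ αᵢΔT Lᵢ = 25.5×10⁻⁶×99×700 + 16.5×10⁻⁶×99×240 + 22.1×10⁻⁶×99×210 = 2.619 mm.
The walls prevent any net length change, so an axial force P (same in every segment) develops. Compatibility: P · Σ Lᵢ/(AᵢEᵢ) = δ_free.
The series flexibility is Σ Lᵢ/(AᵢEᵢ) = 700/(2350×46×10³) + 240/(2225×196×10³) + 210/(725×69×10³) = 1.122×10⁻⁵ mm/N.
So P = 2.619 / 1.122×10⁻⁵ = 233.3 kN, compressive.
σ_{magnesium alloy} = P / A = 233300 / 2350 = 99.28 MPa.

σ ≈ 99.3 MPa (compressive)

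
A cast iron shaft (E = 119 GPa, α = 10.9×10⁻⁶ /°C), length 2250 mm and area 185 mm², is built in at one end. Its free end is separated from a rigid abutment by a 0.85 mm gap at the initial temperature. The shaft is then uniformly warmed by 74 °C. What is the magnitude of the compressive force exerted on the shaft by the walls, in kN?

If the wall were absent the shaft would grow by αΔT L = 10.9×10⁻⁶ × 74 × 2250 = 1.815 mm.
This exceeds the 0.85 mm gap, so the wall pushes back. The portion of expansion that must be recovered elastically is δ_free − gap = 1.815 − 0.85 = 0.9649 mm.
So σ = E(δ_free − g)/L = 119×10³ × 0.9649/2250 = 51.03 MPa.
Force on the wall = σA = 51.03 × 185 mm² = 9.441 kN.

P ≈ 9.44 kN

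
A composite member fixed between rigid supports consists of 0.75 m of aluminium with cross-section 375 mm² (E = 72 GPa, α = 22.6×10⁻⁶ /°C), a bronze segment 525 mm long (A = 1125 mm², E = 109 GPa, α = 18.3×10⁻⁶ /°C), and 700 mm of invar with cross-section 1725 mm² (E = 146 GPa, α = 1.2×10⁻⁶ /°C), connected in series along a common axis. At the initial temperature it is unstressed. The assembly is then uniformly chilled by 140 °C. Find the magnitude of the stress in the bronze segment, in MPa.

If the supports were absent, the total length change would be Σ αᵢΔT Lᵢ = 22.6×10⁻⁶×140×750 + 18.3×10⁻⁶×140×525 + 1.2×10⁻⁶×140×700 = 3.836 mm.
The rigid supports impose zero overall length change; the single axial force P common to all segments must satisfy P Σ Lᵢ/(AᵢEᵢ) = δ_free.
Σ Lᵢ/(AᵢEᵢ) = 750/(375×72×10³) + 525/(1125×109×10³) + 700/(1725×146×10³) = 3.484×10⁻⁵ mm/N.
So P = 3.836 / 3.484×10⁻⁵ = 110.1 kN, tensile.
σ_{bronze} = P / A = 110100 / 1125 = 97.86 MPa.

σ ≈ 97.9 MPa (tensile)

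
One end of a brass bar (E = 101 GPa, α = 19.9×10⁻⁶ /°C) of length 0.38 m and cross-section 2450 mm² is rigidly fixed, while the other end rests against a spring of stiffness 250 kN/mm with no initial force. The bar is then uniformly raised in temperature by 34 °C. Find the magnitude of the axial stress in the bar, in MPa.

The unrestrained thermal change is αΔT L = 19.9×10⁻⁶ × 34 × 380 = 0.2571 mm.
With a force P in the spring, the elastic change of the bar is PL/(AE) and that of the spring is P/k; compatibility requires their sum to equal δ_free.
So P = δ_free / [L/(AE) + 1/k] = 0.2571 / [ 380/(2450×101×10³) + 1/(250×10³) ].
P = 0.2571 / 5.536×10⁻⁶ = 46450 N.
σ = P/A = 46450/2450 = 18.96 MPa.

σ ≈ 19 MPa (compressive)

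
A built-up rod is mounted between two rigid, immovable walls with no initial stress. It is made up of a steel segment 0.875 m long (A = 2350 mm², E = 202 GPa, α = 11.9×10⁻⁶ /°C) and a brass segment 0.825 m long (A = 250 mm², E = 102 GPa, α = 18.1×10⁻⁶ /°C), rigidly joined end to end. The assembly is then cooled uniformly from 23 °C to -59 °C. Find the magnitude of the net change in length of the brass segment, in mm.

With the walls removed the bar would change length by δ_free = Σ αᵢΔT Lᵢ = 11.9×10⁻⁶×82×875 + 18.1×10⁻⁶×82×825 = 2.078 mm.
Since the ends are fixed, an axial force P builds up, equal in every segment, with P · Σ Lᵢ/(AᵢEᵢ) = δ_free.
Σ Lᵢ/(AᵢEᵢ) = 875/(2350×202×10³) + 825/(250×102×10³) = 3.42×10⁻⁵ mm/N.
P = 2.078 / 3.42×10⁻⁵ = 60780 N = 60.78 kN, tensile.
For the brass segment, free thermal change = 18.1×10⁻⁶×82×825 = 1.224 mm and elastic change from P = 60780×825/(250×102×10³) = 1.966 mm; these oppose, so the net change is 0.742 mm (segment lengthens).

|ΔL| ≈ 0.742 mm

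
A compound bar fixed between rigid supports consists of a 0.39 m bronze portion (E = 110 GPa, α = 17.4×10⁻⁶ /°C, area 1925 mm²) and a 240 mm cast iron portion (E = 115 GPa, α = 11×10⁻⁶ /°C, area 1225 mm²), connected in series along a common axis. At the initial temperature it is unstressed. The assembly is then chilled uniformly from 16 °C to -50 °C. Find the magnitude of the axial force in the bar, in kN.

P ≈ 175 kN (tensile)

Free thermal contraction of the whole bar: Σ αᵢΔT Lᵢ = 17.4×10⁻⁶×66×390 + 11×10⁻⁶×66×240 = 0.6221 mm.
The rigid supports impose zero overall length change; the single axial force P common to all segments must satisfy P Σ Lᵢ/(AᵢEᵢ) = δ_free.
Σ Lᵢ/(AᵢEᵢ) = 390/(1925×110×10³) + 240/(1225×115×10³) = 3.545×10⁻⁶ mm/N.
Hence P = δ_free / Σ(L/AE) = 0.6221/3.545×10⁻⁶ = 175.5 kN (tensile).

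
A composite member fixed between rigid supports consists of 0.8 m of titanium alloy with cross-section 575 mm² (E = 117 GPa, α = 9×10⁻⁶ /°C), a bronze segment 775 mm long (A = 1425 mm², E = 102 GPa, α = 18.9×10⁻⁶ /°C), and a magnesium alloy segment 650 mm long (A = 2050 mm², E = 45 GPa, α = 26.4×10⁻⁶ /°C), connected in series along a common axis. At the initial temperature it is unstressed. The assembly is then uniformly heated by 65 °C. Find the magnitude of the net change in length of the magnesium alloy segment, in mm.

With the walls removed the bar would change length by δ_free = Σ αᵢΔT Lᵢ = 9×10⁻⁶×65×800 + 18.9×10⁻⁶×65×775 + 26.4×10⁻⁶×65×650 = 2.535 mm.
The walls prevent any net length change, so an axial force P (same in every segment) develops. Compatibility: P · Σ Lᵢ/(AᵢEᵢ) = δ_free.
The series flexibility is Σ Lᵢ/(AᵢEᵢ) = 800/(575×117×10³) + 775/(1425×102×10³) + 650/(2050×45×10³) = 2.427×10⁻⁵ mm/N.
P = 2.535 / 2.427×10⁻⁵ = 104500 N = 104.5 kN, compressive.
For the magnesium alloy segment, free thermal change = 26.4×10⁻⁶×65×650 = 1.115 mm and elastic change from P = 104500×650/(2050×45×10³) = 0.7361 mm; these oppose, so the net change is 0.379 mm (segment lengthens).

|ΔL| ≈ 0.379 mm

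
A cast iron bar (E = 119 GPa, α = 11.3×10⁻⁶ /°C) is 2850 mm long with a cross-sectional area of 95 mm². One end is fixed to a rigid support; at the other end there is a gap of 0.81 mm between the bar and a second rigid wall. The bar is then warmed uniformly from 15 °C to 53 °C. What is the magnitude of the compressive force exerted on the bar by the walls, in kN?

P ≈ 1.64 kN

Free thermal elongation = αΔT L = 11.3×10⁻⁶ × 38 × 2850 = 1.224 mm.
After closing the 0.81 mm clearance, 1.224 − 0.81 = 0.4138 mm of expansion remains to be suppressed by the wall.
That suppressed elongation corresponds to σ = E·Δ/L = 119×10³ × 0.4138/2850 = 17.28 MPa.
P = σA = 17.28 × 95 = 1.641 kN.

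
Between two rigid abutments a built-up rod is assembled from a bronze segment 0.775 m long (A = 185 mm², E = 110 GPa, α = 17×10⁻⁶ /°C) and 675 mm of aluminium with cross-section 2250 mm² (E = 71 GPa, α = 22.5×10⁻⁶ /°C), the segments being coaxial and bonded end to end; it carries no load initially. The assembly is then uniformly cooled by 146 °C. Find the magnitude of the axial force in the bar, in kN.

If the supports were absent, the total length change would be Σ αᵢΔT Lᵢ = 17×10⁻⁶×146×775 + 22.5×10⁻⁶×146×675 = 4.141 mm.
Since the ends are fixed, an axial force P builds up, equal in every segment, with P · Σ Lᵢ/(AᵢEᵢ) = δ_free.
The series flexibility is Σ Lᵢ/(AᵢEᵢ) = 775/(185×110×10³) + 675/(2250×71×10³) = 4.231×10⁻⁵ mm/N.
So P = 4.141 / 4.231×10⁻⁵ = 97.87 kN, tensile.

P ≈ 97.9 kN (tensile)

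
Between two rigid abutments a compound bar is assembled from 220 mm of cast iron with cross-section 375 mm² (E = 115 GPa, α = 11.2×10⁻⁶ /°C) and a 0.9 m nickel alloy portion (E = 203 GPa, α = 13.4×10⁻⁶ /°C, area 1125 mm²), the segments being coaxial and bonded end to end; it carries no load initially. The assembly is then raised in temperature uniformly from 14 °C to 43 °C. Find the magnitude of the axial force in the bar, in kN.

With the walls removed the bar would change length by δ_free = Σ αᵢΔT Lᵢ = 11.2×10⁻⁶×29×220 + 13.4×10⁻⁶×29×900 = 0.4212 mm.
The rigid supports impose zero overall length change; the single axial force P common to all segments must satisfy P Σ Lᵢ/(AᵢEᵢ) = δ_free.
The series flexibility is Σ Lᵢ/(AᵢEᵢ) = 220/(375×115×10³) + 900/(1125×203×10³) = 9.042×10⁻⁶ mm/N.
Hence P = δ_free / Σ(L/AE) = 0.4212/9.042×10⁻⁶ = 46.58 kN (compressive).

P ≈ 46.6 kN (compressive)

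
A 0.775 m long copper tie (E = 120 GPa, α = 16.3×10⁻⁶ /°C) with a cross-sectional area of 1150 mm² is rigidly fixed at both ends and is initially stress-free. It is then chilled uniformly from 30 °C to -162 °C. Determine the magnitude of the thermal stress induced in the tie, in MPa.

The supports are rigid, so the total axial strain is zero. The restrained thermal strain is ε = αΔT = 16.3×10⁻⁶ × 192 = 3129.6×10⁻⁶.
The stress required to suppress this strain is σ = Eε = 120×10³ × 3129.6×10⁻⁶ = 375.6 MPa, tensile since the tie is trying to contract.

σ ≈ 376 MPa (tensile)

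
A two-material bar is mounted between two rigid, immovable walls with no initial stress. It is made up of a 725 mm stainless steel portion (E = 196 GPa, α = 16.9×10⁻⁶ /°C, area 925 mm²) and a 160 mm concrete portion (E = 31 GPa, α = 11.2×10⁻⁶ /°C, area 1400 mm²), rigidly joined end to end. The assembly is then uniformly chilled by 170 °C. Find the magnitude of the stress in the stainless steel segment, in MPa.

If the supports were absent, the total length change would be Σ αᵢΔT Lᵢ = 16.9×10⁻⁶×170×725 + 11.2×10⁻⁶×170×160 = 2.388 mm.
Since the ends are fixed, an axial force P builds up, equal in every segment, with P · Σ Lᵢ/(AᵢEᵢ) = δ_free.
Σ Lᵢ/(AᵢEᵢ) = 725/(925×196×10³) + 160/(1400×31×10³) = 7.686×10⁻⁶ mm/N.
So P = 2.388 / 7.686×10⁻⁶ = 310.7 kN, tensile.
σ_{stainless steel} = P / A = 310700 / 925 = 335.8 MPa.

σ ≈ 336 MPa (tensile)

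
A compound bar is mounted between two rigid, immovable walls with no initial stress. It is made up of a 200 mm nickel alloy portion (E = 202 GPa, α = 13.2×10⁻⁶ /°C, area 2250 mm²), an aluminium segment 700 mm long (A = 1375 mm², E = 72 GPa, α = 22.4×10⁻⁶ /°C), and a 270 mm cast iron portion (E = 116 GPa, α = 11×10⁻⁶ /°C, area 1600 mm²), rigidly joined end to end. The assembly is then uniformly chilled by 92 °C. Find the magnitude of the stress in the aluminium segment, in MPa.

If the supports were absent, the total length change would be Σ αᵢΔT Lᵢ = 13.2×10⁻⁶×92×200 + 22.4×10⁻⁶×92×700 + 11×10⁻⁶×92×270 = 1.959 mm.
The rigid supports impose zero overall length change; the single axial force P common to all segments must satisfy P Σ Lᵢ/(AᵢEᵢ) = δ_free.
Σ Lᵢ/(AᵢEᵢ) = 200/(2250×202×10³) + 700/(1375×72×10³) + 270/(1600×116×10³) = 8.965×10⁻⁶ mm/N.
P = 1.959 / 8.965×10⁻⁶ = 218500 N = 218.5 kN, tensile.
σ_{aluminium} = P / A = 218500 / 1375 = 158.9 MPa.

σ ≈ 159 MPa (tensile)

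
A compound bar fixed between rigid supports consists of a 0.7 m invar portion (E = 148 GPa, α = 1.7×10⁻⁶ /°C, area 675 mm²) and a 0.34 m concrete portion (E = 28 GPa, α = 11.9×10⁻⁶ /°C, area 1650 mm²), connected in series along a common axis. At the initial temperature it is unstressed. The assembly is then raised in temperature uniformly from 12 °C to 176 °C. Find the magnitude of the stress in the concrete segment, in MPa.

With the walls removed the bar would change length by δ_free = Σ αᵢΔT Lᵢ = 1.7×10⁻⁶×164×700 + 11.9×10⁻⁶×164×340 = 0.8587 mm.
The rigid supports impose zero overall length change; the single axial force P common to all segments must satisfy P Σ Lᵢ/(AᵢEᵢ) = δ_free.
Σ Lᵢ/(AᵢEᵢ) = 700/(675×148×10³) + 340/(1650×28×10³) = 1.437×10⁻⁵ mm/N.
Hence P = δ_free / Σ(L/AE) = 0.8587/1.437×10⁻⁵ = 59.77 kN (compressive).
σ_{concrete} = P / A = 59770 / 1650 = 36.23 MPa.

σ ≈ 36.2 MPa (compressive)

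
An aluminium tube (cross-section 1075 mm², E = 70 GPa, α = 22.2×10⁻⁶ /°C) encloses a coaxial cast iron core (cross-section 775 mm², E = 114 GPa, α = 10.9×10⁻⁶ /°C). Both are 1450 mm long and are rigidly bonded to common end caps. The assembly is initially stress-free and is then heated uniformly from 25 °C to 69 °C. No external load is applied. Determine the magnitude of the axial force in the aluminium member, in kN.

Equilibrium of a rigid end plate with no external load gives equal and opposite internal forces ±P in the two members. Since α_{aluminium} > α_{cast iron}, heating drives the aluminium into compression and the cast iron into tension.
Equating the net (thermal + elastic) strains gives |α₁ − α₂|·ΔT = P·[1/(A₁E₁) + 1/(A₂E₂)].
|α₁ − α₂|·ΔT = 11.3×10⁻⁶ × 44 = 0.0004972.
1/(A₁E₁) + 1/(A₂E₂) = 1/(1075×70×10³) + 1/(775×114×10³) = 2.461×10⁻⁸ N⁻¹.
P = 0.0004972 / 2.461×10⁻⁸ = 20210 N = 20.21 kN.

P ≈ 20.2 kN (compressive in the aluminium)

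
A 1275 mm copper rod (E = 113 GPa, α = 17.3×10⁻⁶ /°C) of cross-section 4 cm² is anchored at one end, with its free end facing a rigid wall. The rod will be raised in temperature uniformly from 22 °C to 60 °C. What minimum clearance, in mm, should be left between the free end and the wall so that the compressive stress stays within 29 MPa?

Free expansion if unrestrained: δ_free = αΔT L = 17.3×10⁻⁶ × 38 × 1275 = 0.8382 mm.
At the allowable stress the elastic shortening the wall may impose is σL/E = 29 × 1275 / (113×10³) = 0.3272 mm.
The gap must absorb the remainder: g_min = 0.8382 − 0.3272 = 0.511 mm.

g ≈ 0.511 mm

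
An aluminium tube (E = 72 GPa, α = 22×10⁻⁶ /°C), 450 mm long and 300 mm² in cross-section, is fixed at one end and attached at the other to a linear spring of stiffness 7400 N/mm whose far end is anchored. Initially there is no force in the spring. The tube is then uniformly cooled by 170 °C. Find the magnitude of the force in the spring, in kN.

P ≈ 10.8 kN

If the spring were absent the tube would shorten by αΔT L = 22×10⁻⁶ × 170 × 450 = 1.683 mm.
Let P be the tensile force in the spring. The tube extends elastically by PL/(AE) and the spring stretches by P/k; together these equal δ_free.
So P = δ_free / [L/(AE) + 1/k] = 1.683 / [ 450/(300×72×10³) + 1/(7400) ].
P = 1.683 / 0.000156 = 10790 N.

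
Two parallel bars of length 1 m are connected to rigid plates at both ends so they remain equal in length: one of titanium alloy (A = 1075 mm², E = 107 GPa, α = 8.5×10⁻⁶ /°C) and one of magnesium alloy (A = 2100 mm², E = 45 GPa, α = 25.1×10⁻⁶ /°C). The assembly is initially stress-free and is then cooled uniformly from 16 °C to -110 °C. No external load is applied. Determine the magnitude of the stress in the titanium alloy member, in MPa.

σ ≈ 101 MPa (compressive)

Equilibrium of a rigid end plate with no external load gives equal and opposite internal forces ±P in the two members. Since α_{magnesium alloy} > α_{titanium alloy}, cooling drives the magnesium alloy into tension and the titanium alloy into compression.
Setting the final lengths equal and cancelling L: (α₁ − α₂)ΔT = P/(A₁E₁) + P/(A₂E₂).
|α₁ − α₂|·ΔT = 16.6×10⁻⁶ × 126 = 0.002092.
1/(A₁E₁) + 1/(A₂E₂) = 1/(1075×107×10³) + 1/(2100×45×10³) = 1.928×10⁻⁸ N⁻¹.
So P = 0.002092 / 1.928×10⁻⁸ = 108.5 kN.
σ_{titanium alloy} = P/A₁ = 108500/1075 = 100.9 MPa, compressive.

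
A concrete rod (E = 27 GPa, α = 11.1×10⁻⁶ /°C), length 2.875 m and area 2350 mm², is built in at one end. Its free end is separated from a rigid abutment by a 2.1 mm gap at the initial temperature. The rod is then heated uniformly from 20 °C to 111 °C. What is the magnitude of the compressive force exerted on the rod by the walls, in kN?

P ≈ 17.7 kN

Free thermal elongation = αΔT L = 11.1×10⁻⁶ × 91 × 2875 = 2.904 mm.
This exceeds the 2.1 mm gap, so the wall pushes back. The portion of expansion that must be recovered elastically is δ_free − gap = 2.904 − 2.1 = 0.804 mm.
Compatibility: PL/(AE) = 0.804 mm, so σ = P/A = E × (0.804/2875) = 7.551 MPa.
Force on the wall = σA = 7.551 × 2350 mm² = 17.74 kN.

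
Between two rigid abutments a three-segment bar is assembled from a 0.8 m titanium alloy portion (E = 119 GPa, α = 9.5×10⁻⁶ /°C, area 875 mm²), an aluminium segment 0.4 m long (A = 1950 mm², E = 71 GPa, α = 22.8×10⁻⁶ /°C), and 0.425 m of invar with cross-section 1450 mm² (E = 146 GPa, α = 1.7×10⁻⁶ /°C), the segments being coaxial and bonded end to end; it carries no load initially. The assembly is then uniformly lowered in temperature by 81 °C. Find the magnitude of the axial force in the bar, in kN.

With the walls removed the bar would change length by δ_free = Σ αᵢΔT Lᵢ = 9.5×10⁻⁶×81×800 + 22.8×10⁻⁶×81×400 + 1.7×10⁻⁶×81×425 = 1.413 mm.
The rigid supports impose zero overall length change; the single axial force P common to all segments must satisfy P Σ Lᵢ/(AᵢEᵢ) = δ_free.
The series flexibility is Σ Lᵢ/(AᵢEᵢ) = 800/(875×119×10³) + 400/(1950×71×10³) + 425/(1450×146×10³) = 1.258×10⁻⁵ mm/N.
So P = 1.413 / 1.258×10⁻⁵ = 112.3 kN, tensile.

P ≈ 112 kN (tensile)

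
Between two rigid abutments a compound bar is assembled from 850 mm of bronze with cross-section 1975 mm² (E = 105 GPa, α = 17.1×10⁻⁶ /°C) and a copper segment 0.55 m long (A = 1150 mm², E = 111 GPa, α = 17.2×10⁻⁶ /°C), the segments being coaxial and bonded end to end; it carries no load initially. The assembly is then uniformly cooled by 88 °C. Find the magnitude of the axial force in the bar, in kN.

P ≈ 251 kN (tensile)

If the supports were absent, the total length change would be Σ αᵢΔT Lᵢ = 17.1×10⁻⁶×88×850 + 17.2×10⁻⁶×88×550 = 2.112 mm.
The walls prevent any net length change, so an axial force P (same in every segment) develops. Compatibility: P · Σ Lᵢ/(AᵢEᵢ) = δ_free.
The series flexibility is Σ Lᵢ/(AᵢEᵢ) = 850/(1975×105×10³) + 550/(1150×111×10³) = 8.408×10⁻⁶ mm/N.
P = 2.112 / 8.408×10⁻⁶ = 251200 N = 251.2 kN, tensile.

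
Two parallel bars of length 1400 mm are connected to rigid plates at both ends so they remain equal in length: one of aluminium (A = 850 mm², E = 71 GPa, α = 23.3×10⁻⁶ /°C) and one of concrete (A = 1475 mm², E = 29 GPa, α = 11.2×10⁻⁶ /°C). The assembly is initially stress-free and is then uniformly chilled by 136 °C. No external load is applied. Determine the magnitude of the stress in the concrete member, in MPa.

The aluminium has the larger α, so on cooling it would change length more than the concrete if both were free. The rigid plates force a common final length, so the aluminium is put into tension and the concrete into compression, with equal and opposite forces P (no external load).
Compatibility of the two members (thermal + elastic change equal): (α₁ − α₂)ΔT = P·[1/(A₁E₁) + 1/(A₂E₂)].
|α₁ − α₂|·ΔT = 12.1×10⁻⁶ × 136 = 0.001646.
1/(A₁E₁) + 1/(A₂E₂) = 1/(850×71×10³) + 1/(1475×29×10³) = 3.995×10⁻⁸ N⁻¹.
P = 0.001646 / 3.995×10⁻⁸ = 41190 N = 41.19 kN.
σ_{concrete} = P/A₂ = 41190/1475 = 27.93 MPa, compressive.

σ ≈ 27.9 MPa (compressive)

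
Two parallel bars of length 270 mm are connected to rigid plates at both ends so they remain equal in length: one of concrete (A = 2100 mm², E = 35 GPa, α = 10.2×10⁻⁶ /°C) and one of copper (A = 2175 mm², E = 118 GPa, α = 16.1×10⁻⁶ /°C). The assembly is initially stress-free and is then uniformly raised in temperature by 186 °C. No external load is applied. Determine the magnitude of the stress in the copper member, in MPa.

σ ≈ 28.8 MPa (compressive)

Equilibrium of a rigid end plate with no external load gives equal and opposite internal forces ±P in the two members. Since α_{copper} > α_{concrete}, heating drives the copper into compression and the concrete into tension.
Setting the final lengths equal and cancelling L: (α₁ − α₂)ΔT = P/(A₁E₁) + P/(A₂E₂).
|α₁ − α₂|·ΔT = 5.9×10⁻⁶ × 186 = 0.001097.
1/(A₁E₁) + 1/(A₂E₂) = 1/(2100×35×10³) + 1/(2175×118×10³) = 1.75×10⁻⁸ N⁻¹.
P = 0.001097 / 1.75×10⁻⁸ = 62700 N = 62.7 kN.
σ_{copper} = P/A₂ = 62700/2175 = 28.83 MPa, compressive.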